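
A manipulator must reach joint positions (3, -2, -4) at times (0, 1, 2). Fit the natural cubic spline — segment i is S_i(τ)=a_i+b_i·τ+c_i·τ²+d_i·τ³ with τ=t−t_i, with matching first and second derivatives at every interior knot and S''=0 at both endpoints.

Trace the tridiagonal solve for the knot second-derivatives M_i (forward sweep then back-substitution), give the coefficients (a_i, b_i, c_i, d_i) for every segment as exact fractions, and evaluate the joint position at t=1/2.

  seg 0: a=3 b=-23/4 c=0 d=3/4
  seg 1: a=-2 b=-7/2 c=9/4 d=-3/4
S(1/2) = 7/32

Δ: Δ0=-5, Δ1=-2
row 1: diag=4, rhs=18; c'=1/4, d'=9/2
back: M1=9/2
M: M0=0, M1=9/2, M2=0
seg 0: a=3, c=M0/2=0, d=(M1−M0)/(6·1)=3/4, b=Δ0−h0·(2M0+M1)/6=-23/4
seg 1: a=-2, c=M1/2=9/4, d=(M2−M1)/(6·1)=-3/4, b=Δ1−h1·(2M1+M2)/6=-7/2
t_q=1/2 → seg 0, τ=1/2; S=3+-23/4·τ+0·τ²+3/4·τ³=7/32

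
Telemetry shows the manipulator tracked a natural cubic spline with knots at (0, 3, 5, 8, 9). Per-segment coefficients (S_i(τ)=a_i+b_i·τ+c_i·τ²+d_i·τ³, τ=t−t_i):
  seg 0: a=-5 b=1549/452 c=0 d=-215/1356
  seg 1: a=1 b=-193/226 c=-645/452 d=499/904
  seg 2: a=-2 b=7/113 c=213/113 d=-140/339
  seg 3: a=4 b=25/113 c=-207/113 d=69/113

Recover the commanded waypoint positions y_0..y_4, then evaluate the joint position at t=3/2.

y_0 = S_0(0) = a_0 = -5
y_1 = S_1(0) = a_1 = 1
y_2 = S_2(0) = a_2 = -2
y_3 = S_3(0) = a_3 = 4
y_4 = S_3(1) = 3
t_q=3/2 is in segment 0 (τ=3/2); S_0(τ)=-1427/3616

y_0=-5 y_1=1 y_2=-2 y_3=4 y_4=3
S(3/2) = -1427/3616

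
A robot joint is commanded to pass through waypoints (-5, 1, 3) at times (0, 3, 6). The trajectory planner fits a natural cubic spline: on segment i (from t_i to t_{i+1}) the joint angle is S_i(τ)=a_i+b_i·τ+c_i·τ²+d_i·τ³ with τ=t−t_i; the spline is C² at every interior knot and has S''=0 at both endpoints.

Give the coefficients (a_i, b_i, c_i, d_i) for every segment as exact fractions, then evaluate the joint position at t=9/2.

  seg 0: a=-5 b=7/3 c=0 d=-1/27
  seg 1: a=1 b=4/3 c=-1/3 d=1/27
S(9/2) = 19/8

Δ: Δ0=2, Δ1=2/3
row 1: diag=12, rhs=-8; c'=1/4, d'=-2/3
back: M1=-2/3
M: M0=0, M1=-2/3, M2=0
seg 0: a=-5, c=M0/2=0, d=(M1−M0)/(6·3)=-1/27, b=Δ0−h0·(2M0+M1)/6=7/3
seg 1: a=1, c=M1/2=-1/3, d=(M2−M1)/(6·3)=1/27, b=Δ1−h1·(2M1+M2)/6=4/3
t_q=9/2 → seg 1, τ=3/2; S=1+4/3·τ+-1/3·τ²+1/27·τ³=19/8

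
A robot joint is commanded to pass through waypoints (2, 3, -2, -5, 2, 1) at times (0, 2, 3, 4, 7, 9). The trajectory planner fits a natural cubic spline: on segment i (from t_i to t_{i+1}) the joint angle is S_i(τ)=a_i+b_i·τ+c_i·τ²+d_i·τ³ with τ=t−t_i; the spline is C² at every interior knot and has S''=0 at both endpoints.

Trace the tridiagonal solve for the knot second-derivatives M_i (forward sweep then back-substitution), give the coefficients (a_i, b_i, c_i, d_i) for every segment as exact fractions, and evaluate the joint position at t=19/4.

Δ: Δ0=1/2, Δ1=-5, Δ2=-3, Δ3=7/3, Δ4=-1/2
row 1: diag=6, rhs=-33; c'=1/6, d'=-11/2
row 2: denom=4−1·1/6=23/6; d'=(12−1·-11/2)/(23/6)=105/23
row 3: denom=8−1·6/23=178/23; d'=(32−1·105/23)/(178/23)=631/178
row 4: denom=10−3·69/178=1573/178; d'=(-17−3·631/178)/(1573/178)=-4919/1573
back: M4=-4919/1573
back: M3=631/178−69/178·-4919/1573=7483/1573
back: M2=105/23−6/23·7483/1573=5229/1573
back: M1=-11/2−1/6·5229/1573=-9523/1573
M: M0=0, M1=-9523/1573, M2=5229/1573, M3=7483/1573, M4=-4919/1573, M5=0
seg 0: a=2, c=M0/2=0, d=(M1−M0)/(6·2)=-9523/18876, b=Δ0−h0·(2M0+M1)/6=23765/9438
seg 1: a=3, c=M1/2=-9523/3146, d=(M2−M1)/(6·1)=7376/4719, b=Δ1−h1·(2M1+M2)/6=-33373/9438
seg 2: a=-2, c=M2/2=5229/3146, d=(M3−M2)/(6·1)=1127/4719, b=Δ2−h2·(2M2+M3)/6=-4205/858
seg 3: a=-5, c=M3/2=7483/3146, d=(M4−M3)/(6·3)=-53/121, b=Δ3−h3·(2M3+M4)/6=-8119/9438
seg 4: a=2, c=M4/2=-4919/3146, d=(M5−M4)/(6·2)=4919/18876, b=Δ4−h4·(2M4+M5)/6=14957/9438
t_q=19/4 → seg 3, τ=3/4; S=-5+-8119/9438·τ+7483/3146·τ²+-53/121·τ³=-41111/9152

  seg 0: a=2 b=23765/9438 c=0 d=-9523/18876
  seg 1: a=3 b=-33373/9438 c=-9523/3146 d=7376/4719
  seg 2: a=-2 b=-4205/858 c=5229/3146 d=1127/4719
  seg 3: a=-5 b=-8119/9438 c=7483/3146 d=-53/121
  seg 4: a=2 b=14957/9438 c=-4919/3146 d=4919/18876
S(19/4) = -41111/9152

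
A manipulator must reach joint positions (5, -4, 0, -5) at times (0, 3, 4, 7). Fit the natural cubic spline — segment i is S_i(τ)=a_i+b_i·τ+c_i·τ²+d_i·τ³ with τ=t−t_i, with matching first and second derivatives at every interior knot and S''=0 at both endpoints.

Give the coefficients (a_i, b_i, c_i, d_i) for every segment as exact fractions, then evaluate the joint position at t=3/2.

Δ: Δ0=-3, Δ1=4, Δ2=-5/3
row 1: diag=8, rhs=42; c'=1/8, d'=21/4
row 2: denom=8−1·1/8=63/8; d'=(-34−1·21/4)/(63/8)=-314/63
back: M2=-314/63
back: M1=21/4−1/8·-314/63=370/63
M: M0=0, M1=370/63, M2=-314/63, M3=0
seg 0: a=5, c=M0/2=0, d=(M1−M0)/(6·3)=185/567, b=Δ0−h0·(2M0+M1)/6=-374/63
seg 1: a=-4, c=M1/2=185/63, d=(M2−M1)/(6·1)=-38/21, b=Δ1−h1·(2M1+M2)/6=181/63
seg 2: a=0, c=M2/2=-157/63, d=(M3−M2)/(6·3)=157/567, b=Δ2−h2·(2M2+M3)/6=209/63
t_q=3/2 → seg 0, τ=3/2; S=5+-374/63·τ+0·τ²+185/567·τ³=-157/56

  seg 0: a=5 b=-374/63 c=0 d=185/567
  seg 1: a=-4 b=181/63 c=185/63 d=-38/21
  seg 2: a=0 b=209/63 c=-157/63 d=157/567
S(3/2) = -157/56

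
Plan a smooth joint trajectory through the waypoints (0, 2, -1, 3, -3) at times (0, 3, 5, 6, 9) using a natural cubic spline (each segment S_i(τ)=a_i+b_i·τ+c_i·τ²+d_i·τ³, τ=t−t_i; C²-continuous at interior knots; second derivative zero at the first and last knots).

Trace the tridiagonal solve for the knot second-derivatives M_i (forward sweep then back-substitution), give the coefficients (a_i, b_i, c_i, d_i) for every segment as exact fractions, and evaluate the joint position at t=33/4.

Δ: Δ0=2/3, Δ1=-3/2, Δ2=4, Δ3=-2
row 1: diag=10, rhs=-13; c'=1/5, d'=-13/10
row 2: denom=6−2·1/5=28/5; d'=(33−2·-13/10)/(28/5)=89/14
row 3: denom=8−1·5/28=219/28; d'=(-36−1·89/14)/(219/28)=-1186/219
back: M3=-1186/219
back: M2=89/14−5/28·-1186/219=1604/219
back: M1=-13/10−1/5·1604/219=-1211/438
M: M0=0, M1=-1211/438, M2=1604/219, M3=-1186/219, M4=0
seg 0: a=0, c=M0/2=0, d=(M1−M0)/(6·3)=-1211/7884, b=Δ0−h0·(2M0+M1)/6=1795/876
seg 1: a=2, c=M1/2=-1211/876, d=(M2−M1)/(6·2)=491/584, b=Δ1−h1·(2M1+M2)/6=-919/438
seg 2: a=-1, c=M2/2=802/219, d=(M3−M2)/(6·1)=-155/73, b=Δ2−h2·(2M2+M3)/6=539/219
seg 3: a=3, c=M3/2=-593/219, d=(M4−M3)/(6·3)=593/1971, b=Δ3−h3·(2M3+M4)/6=748/219
t_q=33/4 → seg 3, τ=9/4; S=3+748/219·τ+-593/219·τ²+593/1971·τ³=1887/4672

  seg 0: a=0 b=1795/876 c=0 d=-1211/7884
  seg 1: a=2 b=-919/438 c=-1211/876 d=491/584
  seg 2: a=-1 b=539/219 c=802/219 d=-155/73
  seg 3: a=3 b=748/219 c=-593/219 d=593/1971
S(33/4) = 1887/4672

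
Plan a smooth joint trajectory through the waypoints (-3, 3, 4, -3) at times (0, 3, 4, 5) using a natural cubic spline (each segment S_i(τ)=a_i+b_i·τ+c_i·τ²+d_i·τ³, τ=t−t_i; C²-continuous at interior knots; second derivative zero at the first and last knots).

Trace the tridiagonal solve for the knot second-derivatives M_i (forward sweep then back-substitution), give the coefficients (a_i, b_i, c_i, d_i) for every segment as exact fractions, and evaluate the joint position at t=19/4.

Δ: Δ0=2, Δ1=1, Δ2=-7
row 1: diag=8, rhs=-6; c'=1/8, d'=-3/4
row 2: denom=4−1·1/8=31/8; d'=(-48−1·-3/4)/(31/8)=-378/31
back: M2=-378/31
back: M1=-3/4−1/8·-378/31=24/31
M: M0=0, M1=24/31, M2=-378/31, M3=0
seg 0: a=-3, c=M0/2=0, d=(M1−M0)/(6·3)=4/93, b=Δ0−h0·(2M0+M1)/6=50/31
seg 1: a=3, c=M1/2=12/31, d=(M2−M1)/(6·1)=-67/31, b=Δ1−h1·(2M1+M2)/6=86/31
seg 2: a=4, c=M2/2=-189/31, d=(M3−M2)/(6·1)=63/31, b=Δ2−h2·(2M2+M3)/6=-91/31
t_q=19/4 → seg 2, τ=3/4; S=4+-91/31·τ+-189/31·τ²+63/31·τ³=-1535/1984

  seg 0: a=-3 b=50/31 c=0 d=4/93
  seg 1: a=3 b=86/31 c=12/31 d=-67/31
  seg 2: a=4 b=-91/31 c=-189/31 d=63/31
S(19/4) = -1535/1984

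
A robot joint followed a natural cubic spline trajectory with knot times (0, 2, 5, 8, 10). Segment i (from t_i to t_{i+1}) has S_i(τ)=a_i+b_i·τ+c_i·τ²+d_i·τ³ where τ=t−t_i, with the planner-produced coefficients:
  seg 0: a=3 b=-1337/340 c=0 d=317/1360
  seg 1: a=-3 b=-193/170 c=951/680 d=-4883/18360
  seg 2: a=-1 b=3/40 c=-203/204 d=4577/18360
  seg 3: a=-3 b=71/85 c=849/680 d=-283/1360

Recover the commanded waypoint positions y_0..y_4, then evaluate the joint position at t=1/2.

y_0=3 y_1=-3 y_2=-1 y_3=-3 y_4=2
S(1/2) = 2313/2176

y_0 = S_0(0) = a_0 = 3
y_1 = S_1(0) = a_1 = -3
y_2 = S_2(0) = a_2 = -1
y_3 = S_3(0) = a_3 = -3
y_4 = S_3(2) = 2
t_q=1/2 is in segment 0 (τ=1/2); S_0(τ)=2313/2176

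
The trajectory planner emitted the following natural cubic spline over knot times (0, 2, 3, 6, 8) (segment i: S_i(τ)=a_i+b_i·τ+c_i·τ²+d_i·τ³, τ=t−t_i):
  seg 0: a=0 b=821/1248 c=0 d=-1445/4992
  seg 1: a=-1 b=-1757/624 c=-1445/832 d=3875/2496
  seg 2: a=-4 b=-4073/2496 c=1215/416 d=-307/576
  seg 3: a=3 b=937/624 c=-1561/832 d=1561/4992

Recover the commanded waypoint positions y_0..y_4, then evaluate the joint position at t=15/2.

y_0 = S_0(0) = a_0 = 0
y_1 = S_1(0) = a_1 = -1
y_2 = S_2(0) = a_2 = -4
y_3 = S_3(0) = a_3 = 3
y_4 = S_3(2) = 1
t_q=15/2 is in segment 3 (τ=3/2); S_3(τ)=27773/13312

y_0=0 y_1=-1 y_2=-4 y_3=3 y_4=1
S(15/2) = 27773/13312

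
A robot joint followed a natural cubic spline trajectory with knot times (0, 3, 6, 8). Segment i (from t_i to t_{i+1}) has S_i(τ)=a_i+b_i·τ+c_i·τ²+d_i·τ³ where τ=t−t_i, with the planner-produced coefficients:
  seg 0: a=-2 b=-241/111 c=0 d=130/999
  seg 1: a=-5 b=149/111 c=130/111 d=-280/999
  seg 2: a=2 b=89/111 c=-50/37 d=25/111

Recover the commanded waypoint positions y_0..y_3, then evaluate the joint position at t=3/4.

y_0 = S_0(0) = a_0 = -2
y_1 = S_1(0) = a_1 = -5
y_2 = S_2(0) = a_2 = 2
y_3 = S_2(2) = 0
t_q=3/4 is in segment 0 (τ=3/4); S_0(τ)=-4231/1184

y_0=-2 y_1=-5 y_2=2 y_3=0
S(3/4) = -4231/1184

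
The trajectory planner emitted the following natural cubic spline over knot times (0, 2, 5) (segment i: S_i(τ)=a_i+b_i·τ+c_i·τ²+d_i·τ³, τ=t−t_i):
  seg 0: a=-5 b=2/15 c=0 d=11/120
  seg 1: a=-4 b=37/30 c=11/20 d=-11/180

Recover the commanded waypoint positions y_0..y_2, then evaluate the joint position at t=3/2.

y_0=-5 y_1=-4 y_2=3
S(3/2) = -1437/320

y_0 = S_0(0) = a_0 = -5
y_1 = S_1(0) = a_1 = -4
y_2 = S_1(3) = 3
t_q=3/2 is in segment 0 (τ=3/2); S_0(τ)=-1437/320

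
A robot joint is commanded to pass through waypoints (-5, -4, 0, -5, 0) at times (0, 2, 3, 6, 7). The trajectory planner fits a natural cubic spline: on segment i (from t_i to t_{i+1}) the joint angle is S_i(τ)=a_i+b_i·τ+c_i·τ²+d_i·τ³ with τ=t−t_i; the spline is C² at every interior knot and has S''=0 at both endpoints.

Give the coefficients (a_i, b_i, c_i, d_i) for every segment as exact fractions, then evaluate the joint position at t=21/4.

Δ: Δ0=1/2, Δ1=4, Δ2=-5/3, Δ3=5
row 1: diag=6, rhs=21; c'=1/6, d'=7/2
row 2: denom=8−1·1/6=47/6; d'=(-34−1·7/2)/(47/6)=-225/47
row 3: denom=8−3·18/47=322/47; d'=(40−3·-225/47)/(322/47)=365/46
back: M3=365/46
back: M2=-225/47−18/47·365/46=-180/23
back: M1=7/2−1/6·-180/23=221/46
M: M0=0, M1=221/46, M2=-180/23, M3=365/46, M4=0
seg 0: a=-5, c=M0/2=0, d=(M1−M0)/(6·2)=221/552, b=Δ0−h0·(2M0+M1)/6=-76/69
seg 1: a=-4, c=M1/2=221/92, d=(M2−M1)/(6·1)=-581/276, b=Δ1−h1·(2M1+M2)/6=511/138
seg 2: a=0, c=M2/2=-90/23, d=(M3−M2)/(6·3)=725/828, b=Δ2−h2·(2M2+M3)/6=605/276
seg 3: a=-5, c=M3/2=365/92, d=(M4−M3)/(6·1)=-365/276, b=Δ3−h3·(2M3+M4)/6=325/138
t_q=21/4 → seg 2, τ=9/4; S=0+605/276·τ+-90/23·τ²+725/828·τ³=-28875/5888

  seg 0: a=-5 b=-76/69 c=0 d=221/552
  seg 1: a=-4 b=511/138 c=221/92 d=-581/276
  seg 2: a=0 b=605/276 c=-90/23 d=725/828
  seg 3: a=-5 b=325/138 c=365/92 d=-365/276
S(21/4) = -28875/5888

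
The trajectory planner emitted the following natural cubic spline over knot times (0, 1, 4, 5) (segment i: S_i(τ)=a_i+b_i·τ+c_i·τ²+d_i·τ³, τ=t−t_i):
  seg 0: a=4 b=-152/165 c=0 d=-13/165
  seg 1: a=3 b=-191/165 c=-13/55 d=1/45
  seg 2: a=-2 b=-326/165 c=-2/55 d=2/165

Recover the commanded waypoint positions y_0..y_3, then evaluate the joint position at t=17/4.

y_0 = S_0(0) = a_0 = 4
y_1 = S_1(0) = a_1 = 3
y_2 = S_2(0) = a_2 = -2
y_3 = S_2(1) = -4
t_q=17/4 is in segment 2 (τ=1/4); S_2(τ)=-4393/1760

y_0=4 y_1=3 y_2=-2 y_3=-4
S(17/4) = -4393/1760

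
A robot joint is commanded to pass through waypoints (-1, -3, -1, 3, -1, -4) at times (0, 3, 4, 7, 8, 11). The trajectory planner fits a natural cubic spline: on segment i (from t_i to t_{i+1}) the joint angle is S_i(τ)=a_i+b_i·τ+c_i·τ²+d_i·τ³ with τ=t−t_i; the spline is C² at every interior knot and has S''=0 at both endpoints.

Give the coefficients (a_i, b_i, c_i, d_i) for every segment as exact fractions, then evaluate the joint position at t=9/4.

  seg 0: a=-1 b=-1811/1131 c=0 d=1057/10179
  seg 1: a=-3 b=1360/1131 c=1057/1131 d=-155/1131
  seg 2: a=-1 b=1003/377 c=592/1131 d=-113/351
  seg 3: a=3 b=-1090/377 c=-895/377 d=477/377
  seg 4: a=-1 b=-1449/377 c=536/377 d=-536/3393
S(9/4) = -82517/24128

Δ: Δ0=-2/3, Δ1=2, Δ2=4/3, Δ3=-4, Δ4=-1
row 1: diag=8, rhs=16; c'=1/8, d'=2
row 2: denom=8−1·1/8=63/8; d'=(-4−1·2)/(63/8)=-16/21
row 3: denom=8−3·8/21=48/7; d'=(-32−3·-16/21)/(48/7)=-13/3
row 4: denom=8−1·7/48=377/48; d'=(18−1·-13/3)/(377/48)=1072/377
back: M4=1072/377
back: M3=-13/3−7/48·1072/377=-1790/377
back: M2=-16/21−8/21·-1790/377=1184/1131
back: M1=2−1/8·1184/1131=2114/1131
M: M0=0, M1=2114/1131, M2=1184/1131, M3=-1790/377, M4=1072/377, M5=0
seg 0: a=-1, c=M0/2=0, d=(M1−M0)/(6·3)=1057/10179, b=Δ0−h0·(2M0+M1)/6=-1811/1131
seg 1: a=-3, c=M1/2=1057/1131, d=(M2−M1)/(6·1)=-155/1131, b=Δ1−h1·(2M1+M2)/6=1360/1131
seg 2: a=-1, c=M2/2=592/1131, d=(M3−M2)/(6·3)=-113/351, b=Δ2−h2·(2M2+M3)/6=1003/377
seg 3: a=3, c=M3/2=-895/377, d=(M4−M3)/(6·1)=477/377, b=Δ3−h3·(2M3+M4)/6=-1090/377
seg 4: a=-1, c=M4/2=536/377, d=(M5−M4)/(6·3)=-536/3393, b=Δ4−h4·(2M4+M5)/6=-1449/377
t_q=9/4 → seg 0, τ=9/4; S=-1+-1811/1131·τ+0·τ²+1057/10179·τ³=-82517/24128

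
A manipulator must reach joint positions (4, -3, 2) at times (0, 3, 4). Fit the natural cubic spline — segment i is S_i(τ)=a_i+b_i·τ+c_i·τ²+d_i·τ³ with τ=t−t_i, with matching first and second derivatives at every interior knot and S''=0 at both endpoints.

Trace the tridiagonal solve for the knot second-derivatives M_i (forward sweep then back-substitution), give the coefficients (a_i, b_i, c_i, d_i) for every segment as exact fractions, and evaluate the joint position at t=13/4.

Δ: Δ0=-7/3, Δ1=5
row 1: diag=8, rhs=44; c'=1/8, d'=11/2
back: M1=11/2
M: M0=0, M1=11/2, M2=0
seg 0: a=4, c=M0/2=0, d=(M1−M0)/(6·3)=11/36, b=Δ0−h0·(2M0+M1)/6=-61/12
seg 1: a=-3, c=M1/2=11/4, d=(M2−M1)/(6·1)=-11/12, b=Δ1−h1·(2M1+M2)/6=19/6
t_q=13/4 → seg 1, τ=1/4; S=-3+19/6·τ+11/4·τ²+-11/12·τ³=-525/256

  seg 0: a=4 b=-61/12 c=0 d=11/36
  seg 1: a=-3 b=19/6 c=11/4 d=-11/12
S(13/4) = -525/256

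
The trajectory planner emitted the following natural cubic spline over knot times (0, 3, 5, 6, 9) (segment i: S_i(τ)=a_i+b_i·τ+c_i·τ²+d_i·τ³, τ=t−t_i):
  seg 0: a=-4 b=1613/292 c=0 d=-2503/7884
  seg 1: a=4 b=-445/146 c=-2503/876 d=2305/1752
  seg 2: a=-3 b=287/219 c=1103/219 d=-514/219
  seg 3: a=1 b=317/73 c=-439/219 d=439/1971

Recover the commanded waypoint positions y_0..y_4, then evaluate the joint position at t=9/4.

y_0 = S_0(0) = a_0 = -4
y_1 = S_1(0) = a_1 = 4
y_2 = S_2(0) = a_2 = -3
y_3 = S_3(0) = a_3 = 1
y_4 = S_3(3) = 2
t_q=9/4 is in segment 0 (τ=9/4); S_0(τ)=89939/18688

y_0=-4 y_1=4 y_2=-3 y_3=1 y_4=2
S(9/4) = 89939/18688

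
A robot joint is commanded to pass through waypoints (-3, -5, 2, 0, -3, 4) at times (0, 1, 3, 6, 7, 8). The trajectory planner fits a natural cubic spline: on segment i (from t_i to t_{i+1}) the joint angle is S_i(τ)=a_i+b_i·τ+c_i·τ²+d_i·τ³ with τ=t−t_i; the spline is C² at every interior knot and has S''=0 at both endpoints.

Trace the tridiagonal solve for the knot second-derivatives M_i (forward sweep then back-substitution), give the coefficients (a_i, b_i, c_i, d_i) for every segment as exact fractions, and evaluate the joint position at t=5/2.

  seg 0: a=-3 b=-3517/1140 c=0 d=1237/1140
  seg 1: a=-5 b=97/570 c=1237/380 d=-1813/2280
  seg 2: a=2 b=208/57 c=-144/95 d=22/855
  seg 3: a=0 b=-1354/285 c=-122/95 d=173/57
  seg 4: a=-3 b=509/285 c=743/95 d=-743/285
S(5/2) = -633/6080

Δ: Δ0=-2, Δ1=7/2, Δ2=-2/3, Δ3=-3, Δ4=7
row 1: diag=6, rhs=33; c'=1/3, d'=11/2
row 2: denom=10−2·1/3=28/3; d'=(-25−2·11/2)/(28/3)=-27/7
row 3: denom=8−3·9/28=197/28; d'=(-14−3·-27/7)/(197/28)=-68/197
row 4: denom=4−1·28/197=760/197; d'=(60−1·-68/197)/(760/197)=1486/95
back: M4=1486/95
back: M3=-68/197−28/197·1486/95=-244/95
back: M2=-27/7−9/28·-244/95=-288/95
back: M1=11/2−1/3·-288/95=1237/190
M: M0=0, M1=1237/190, M2=-288/95, M3=-244/95, M4=1486/95, M5=0
seg 0: a=-3, c=M0/2=0, d=(M1−M0)/(6·1)=1237/1140, b=Δ0−h0·(2M0+M1)/6=-3517/1140
seg 1: a=-5, c=M1/2=1237/380, d=(M2−M1)/(6·2)=-1813/2280, b=Δ1−h1·(2M1+M2)/6=97/570
seg 2: a=2, c=M2/2=-144/95, d=(M3−M2)/(6·3)=22/855, b=Δ2−h2·(2M2+M3)/6=208/57
seg 3: a=0, c=M3/2=-122/95, d=(M4−M3)/(6·1)=173/57, b=Δ3−h3·(2M3+M4)/6=-1354/285
seg 4: a=-3, c=M4/2=743/95, d=(M5−M4)/(6·1)=-743/285, b=Δ4−h4·(2M4+M5)/6=509/285
t_q=5/2 → seg 1, τ=3/2; S=-5+97/570·τ+1237/380·τ²+-1813/2280·τ³=-633/6080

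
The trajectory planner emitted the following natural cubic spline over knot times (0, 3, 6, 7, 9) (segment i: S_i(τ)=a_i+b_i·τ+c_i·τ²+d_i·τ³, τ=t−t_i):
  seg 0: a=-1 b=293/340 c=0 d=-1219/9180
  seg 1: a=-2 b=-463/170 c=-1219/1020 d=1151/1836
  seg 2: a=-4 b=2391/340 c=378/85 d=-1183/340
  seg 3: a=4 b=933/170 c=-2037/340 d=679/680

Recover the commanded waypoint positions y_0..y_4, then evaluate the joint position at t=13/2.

y_0=-1 y_1=-2 y_2=-4 y_3=4 y_4=-1
S(13/2) = 105/544

y_0 = S_0(0) = a_0 = -1
y_1 = S_1(0) = a_1 = -2
y_2 = S_2(0) = a_2 = -4
y_3 = S_3(0) = a_3 = 4
y_4 = S_3(2) = -1
t_q=13/2 is in segment 2 (τ=1/2); S_2(τ)=105/544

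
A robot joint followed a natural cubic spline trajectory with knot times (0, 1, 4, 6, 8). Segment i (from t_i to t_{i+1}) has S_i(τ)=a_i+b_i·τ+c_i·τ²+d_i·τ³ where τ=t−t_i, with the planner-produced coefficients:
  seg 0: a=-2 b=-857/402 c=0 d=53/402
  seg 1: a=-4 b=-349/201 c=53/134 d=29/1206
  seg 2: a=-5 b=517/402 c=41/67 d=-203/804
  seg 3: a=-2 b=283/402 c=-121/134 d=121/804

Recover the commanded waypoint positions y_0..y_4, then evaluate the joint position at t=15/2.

y_0=-2 y_1=-4 y_2=-5 y_3=-2 y_4=-3
S(15/2) = -5291/2144

y_0 = S_0(0) = a_0 = -2
y_1 = S_1(0) = a_1 = -4
y_2 = S_2(0) = a_2 = -5
y_3 = S_3(0) = a_3 = -2
y_4 = S_3(2) = -3
t_q=15/2 is in segment 3 (τ=3/2); S_3(τ)=-5291/2144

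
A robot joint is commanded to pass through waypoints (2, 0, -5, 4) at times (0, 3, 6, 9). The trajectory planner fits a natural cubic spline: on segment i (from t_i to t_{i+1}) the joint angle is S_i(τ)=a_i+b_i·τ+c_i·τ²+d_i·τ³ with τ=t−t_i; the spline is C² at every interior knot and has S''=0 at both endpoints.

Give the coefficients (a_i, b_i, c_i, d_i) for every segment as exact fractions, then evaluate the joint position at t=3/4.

  seg 0: a=2 b=-4/45 c=0 d=-26/405
  seg 1: a=0 b=-82/45 c=-26/45 d=17/81
  seg 2: a=-5 b=17/45 c=59/45 d=-59/405
S(3/4) = 61/32

Δ: Δ0=-2/3, Δ1=-5/3, Δ2=3
row 1: diag=12, rhs=-6; c'=1/4, d'=-1/2
row 2: denom=12−3·1/4=45/4; d'=(28−3·-1/2)/(45/4)=118/45
back: M2=118/45
back: M1=-1/2−1/4·118/45=-52/45
M: M0=0, M1=-52/45, M2=118/45, M3=0
seg 0: a=2, c=M0/2=0, d=(M1−M0)/(6·3)=-26/405, b=Δ0−h0·(2M0+M1)/6=-4/45
seg 1: a=0, c=M1/2=-26/45, d=(M2−M1)/(6·3)=17/81, b=Δ1−h1·(2M1+M2)/6=-82/45
seg 2: a=-5, c=M2/2=59/45, d=(M3−M2)/(6·3)=-59/405, b=Δ2−h2·(2M2+M3)/6=17/45
t_q=3/4 → seg 0, τ=3/4; S=2+-4/45·τ+0·τ²+-26/405·τ³=61/32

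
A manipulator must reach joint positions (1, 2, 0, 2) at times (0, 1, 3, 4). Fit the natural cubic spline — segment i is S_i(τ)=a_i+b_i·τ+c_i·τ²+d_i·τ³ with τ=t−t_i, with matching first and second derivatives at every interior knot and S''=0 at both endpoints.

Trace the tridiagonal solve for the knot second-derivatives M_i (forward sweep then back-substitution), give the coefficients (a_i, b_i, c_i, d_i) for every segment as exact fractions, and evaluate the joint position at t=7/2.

  seg 0: a=1 b=25/16 c=0 d=-9/16
  seg 1: a=2 b=-1/8 c=-27/16 d=5/8
  seg 2: a=0 b=5/8 c=33/16 d=-11/16
S(7/2) = 95/128

Δ: Δ0=1, Δ1=-1, Δ2=2
row 1: diag=6, rhs=-12; c'=1/3, d'=-2
row 2: denom=6−2·1/3=16/3; d'=(18−2·-2)/(16/3)=33/8
back: M2=33/8
back: M1=-2−1/3·33/8=-27/8
M: M0=0, M1=-27/8, M2=33/8, M3=0
seg 0: a=1, c=M0/2=0, d=(M1−M0)/(6·1)=-9/16, b=Δ0−h0·(2M0+M1)/6=25/16
seg 1: a=2, c=M1/2=-27/16, d=(M2−M1)/(6·2)=5/8, b=Δ1−h1·(2M1+M2)/6=-1/8
seg 2: a=0, c=M2/2=33/16, d=(M3−M2)/(6·1)=-11/16, b=Δ2−h2·(2M2+M3)/6=5/8
t_q=7/2 → seg 2, τ=1/2; S=0+5/8·τ+33/16·τ²+-11/16·τ³=95/128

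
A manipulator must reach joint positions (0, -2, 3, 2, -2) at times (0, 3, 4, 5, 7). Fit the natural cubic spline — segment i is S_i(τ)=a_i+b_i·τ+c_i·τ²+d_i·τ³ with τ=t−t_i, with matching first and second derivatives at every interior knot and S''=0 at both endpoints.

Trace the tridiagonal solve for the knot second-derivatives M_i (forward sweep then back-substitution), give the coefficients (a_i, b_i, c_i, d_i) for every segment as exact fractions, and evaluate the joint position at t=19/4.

  seg 0: a=0 b=-922/267 c=0 d=248/801
  seg 1: a=-2 b=1310/267 c=248/89 d=-719/267
  seg 2: a=3 b=641/267 c=-471/89 d=505/267
  seg 3: a=2 b=-670/267 c=34/89 d=-17/267
S(19/4) = 14933/5696

Δ: Δ0=-2/3, Δ1=5, Δ2=-1, Δ3=-2
row 1: diag=8, rhs=34; c'=1/8, d'=17/4
row 2: denom=4−1·1/8=31/8; d'=(-36−1·17/4)/(31/8)=-322/31
row 3: denom=6−1·8/31=178/31; d'=(-6−1·-322/31)/(178/31)=68/89
back: M3=68/89
back: M2=-322/31−8/31·68/89=-942/89
back: M1=17/4−1/8·-942/89=496/89
M: M0=0, M1=496/89, M2=-942/89, M3=68/89, M4=0
seg 0: a=0, c=M0/2=0, d=(M1−M0)/(6·3)=248/801, b=Δ0−h0·(2M0+M1)/6=-922/267
seg 1: a=-2, c=M1/2=248/89, d=(M2−M1)/(6·1)=-719/267, b=Δ1−h1·(2M1+M2)/6=1310/267
seg 2: a=3, c=M2/2=-471/89, d=(M3−M2)/(6·1)=505/267, b=Δ2−h2·(2M2+M3)/6=641/267
seg 3: a=2, c=M3/2=34/89, d=(M4−M3)/(6·2)=-17/267, b=Δ3−h3·(2M3+M4)/6=-670/267
t_q=19/4 → seg 2, τ=3/4; S=3+641/267·τ+-471/89·τ²+505/267·τ³=14933/5696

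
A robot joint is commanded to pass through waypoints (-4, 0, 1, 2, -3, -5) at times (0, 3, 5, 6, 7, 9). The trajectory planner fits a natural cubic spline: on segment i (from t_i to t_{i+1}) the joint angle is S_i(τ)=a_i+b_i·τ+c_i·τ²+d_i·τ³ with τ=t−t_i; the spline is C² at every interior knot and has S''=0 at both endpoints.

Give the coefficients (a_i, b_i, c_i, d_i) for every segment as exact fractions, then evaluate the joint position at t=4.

  seg 0: a=-4 b=6829/3684 c=0 d=-71/1228
  seg 1: a=0 b=539/1842 c=-639/1228 d=2299/7368
  seg 2: a=1 b=1801/921 c=415/307 d=-2125/921
  seg 3: a=2 b=-2084/921 c=-1710/307 d=2609/921
  seg 4: a=-3 b=-4517/921 c=899/307 d=-899/1842
S(4) = 207/2456

Δ: Δ0=4/3, Δ1=1/2, Δ2=1, Δ3=-5, Δ4=-1
row 1: diag=10, rhs=-5; c'=1/5, d'=-1/2
row 2: denom=6−2·1/5=28/5; d'=(3−2·-1/2)/(28/5)=5/7
row 3: denom=4−1·5/28=107/28; d'=(-36−1·5/7)/(107/28)=-1028/107
row 4: denom=6−1·28/107=614/107; d'=(24−1·-1028/107)/(614/107)=1798/307
back: M4=1798/307
back: M3=-1028/107−28/107·1798/307=-3420/307
back: M2=5/7−5/28·-3420/307=830/307
back: M1=-1/2−1/5·830/307=-639/614
M: M0=0, M1=-639/614, M2=830/307, M3=-3420/307, M4=1798/307, M5=0
seg 0: a=-4, c=M0/2=0, d=(M1−M0)/(6·3)=-71/1228, b=Δ0−h0·(2M0+M1)/6=6829/3684
seg 1: a=0, c=M1/2=-639/1228, d=(M2−M1)/(6·2)=2299/7368, b=Δ1−h1·(2M1+M2)/6=539/1842
seg 2: a=1, c=M2/2=415/307, d=(M3−M2)/(6·1)=-2125/921, b=Δ2−h2·(2M2+M3)/6=1801/921
seg 3: a=2, c=M3/2=-1710/307, d=(M4−M3)/(6·1)=2609/921, b=Δ3−h3·(2M3+M4)/6=-2084/921
seg 4: a=-3, c=M4/2=899/307, d=(M5−M4)/(6·2)=-899/1842, b=Δ4−h4·(2M4+M5)/6=-4517/921
t_q=4 → seg 1, τ=1; S=0+539/1842·τ+-639/1228·τ²+2299/7368·τ³=207/2456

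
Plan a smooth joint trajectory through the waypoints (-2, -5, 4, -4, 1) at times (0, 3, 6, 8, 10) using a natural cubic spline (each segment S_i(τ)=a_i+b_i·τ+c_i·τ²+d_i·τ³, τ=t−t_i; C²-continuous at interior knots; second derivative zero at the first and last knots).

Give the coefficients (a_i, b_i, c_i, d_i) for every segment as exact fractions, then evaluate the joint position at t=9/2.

Δ: Δ0=-1, Δ1=3, Δ2=-4, Δ3=5/2
row 1: diag=12, rhs=24; c'=1/4, d'=2
row 2: denom=10−3·1/4=37/4; d'=(-42−3·2)/(37/4)=-192/37
row 3: denom=8−2·8/37=280/37; d'=(39−2·-192/37)/(280/37)=261/40
back: M3=261/40
back: M2=-192/37−8/37·261/40=-33/5
back: M1=2−1/4·-33/5=73/20
M: M0=0, M1=73/20, M2=-33/5, M3=261/40, M4=0
seg 0: a=-2, c=M0/2=0, d=(M1−M0)/(6·3)=73/360, b=Δ0−h0·(2M0+M1)/6=-113/40
seg 1: a=-5, c=M1/2=73/40, d=(M2−M1)/(6·3)=-41/72, b=Δ1−h1·(2M1+M2)/6=53/20
seg 2: a=4, c=M2/2=-33/10, d=(M3−M2)/(6·2)=35/32, b=Δ2−h2·(2M2+M3)/6=-71/40
seg 3: a=-4, c=M3/2=261/80, d=(M4−M3)/(6·2)=-87/160, b=Δ3−h3·(2M3+M4)/6=-37/20
t_q=9/2 → seg 1, τ=3/2; S=-5+53/20·τ+73/40·τ²+-41/72·τ³=371/320

  seg 0: a=-2 b=-113/40 c=0 d=73/360
  seg 1: a=-5 b=53/20 c=73/40 d=-41/72
  seg 2: a=4 b=-71/40 c=-33/10 d=35/32
  seg 3: a=-4 b=-37/20 c=261/80 d=-87/160
S(9/2) = 371/320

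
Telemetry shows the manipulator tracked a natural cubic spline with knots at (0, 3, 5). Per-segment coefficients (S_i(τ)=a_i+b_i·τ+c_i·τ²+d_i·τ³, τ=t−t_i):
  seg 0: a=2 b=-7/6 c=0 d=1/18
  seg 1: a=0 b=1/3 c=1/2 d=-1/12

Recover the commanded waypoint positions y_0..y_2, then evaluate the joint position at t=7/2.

y_0=2 y_1=0 y_2=2
S(7/2) = 9/32

y_0 = S_0(0) = a_0 = 2
y_1 = S_1(0) = a_1 = 0
y_2 = S_1(2) = 2
t_q=7/2 is in segment 1 (τ=1/2); S_1(τ)=9/32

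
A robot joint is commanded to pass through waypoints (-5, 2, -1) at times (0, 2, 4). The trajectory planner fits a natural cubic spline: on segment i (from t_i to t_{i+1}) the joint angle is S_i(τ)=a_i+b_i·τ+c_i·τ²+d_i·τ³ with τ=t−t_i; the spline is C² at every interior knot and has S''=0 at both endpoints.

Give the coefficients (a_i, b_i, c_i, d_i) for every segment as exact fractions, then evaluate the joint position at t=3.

Δ: Δ0=7/2, Δ1=-3/2
row 1: diag=8, rhs=-30; c'=1/4, d'=-15/4
back: M1=-15/4
M: M0=0, M1=-15/4, M2=0
seg 0: a=-5, c=M0/2=0, d=(M1−M0)/(6·2)=-5/16, b=Δ0−h0·(2M0+M1)/6=19/4
seg 1: a=2, c=M1/2=-15/8, d=(M2−M1)/(6·2)=5/16, b=Δ1−h1·(2M1+M2)/6=1
t_q=3 → seg 1, τ=1; S=2+1·τ+-15/8·τ²+5/16·τ³=23/16

  seg 0: a=-5 b=19/4 c=0 d=-5/16
  seg 1: a=2 b=1 c=-15/8 d=5/16
S(3) = 23/16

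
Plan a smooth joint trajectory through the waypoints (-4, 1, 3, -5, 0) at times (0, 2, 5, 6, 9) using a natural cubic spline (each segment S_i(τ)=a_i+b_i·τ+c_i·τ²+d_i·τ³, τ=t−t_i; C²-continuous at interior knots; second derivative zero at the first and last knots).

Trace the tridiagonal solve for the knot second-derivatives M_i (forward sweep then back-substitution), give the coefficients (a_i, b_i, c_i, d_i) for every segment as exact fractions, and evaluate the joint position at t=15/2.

Δ: Δ0=5/2, Δ1=2/3, Δ2=-8, Δ3=5/3
row 1: diag=10, rhs=-11; c'=3/10, d'=-11/10
row 2: denom=8−3·3/10=71/10; d'=(-52−3·-11/10)/(71/10)=-487/71
row 3: denom=8−1·10/71=558/71; d'=(58−1·-487/71)/(558/71)=1535/186
back: M3=1535/186
back: M2=-487/71−10/71·1535/186=-746/93
back: M1=-11/10−3/10·-746/93=81/62
M: M0=0, M1=81/62, M2=-746/93, M3=1535/186, M4=0
seg 0: a=-4, c=M0/2=0, d=(M1−M0)/(6·2)=27/248, b=Δ0−h0·(2M0+M1)/6=64/31
seg 1: a=1, c=M1/2=81/124, d=(M2−M1)/(6·3)=-1735/3348, b=Δ1−h1·(2M1+M2)/6=209/62
seg 2: a=3, c=M2/2=-373/93, d=(M3−M2)/(6·1)=1009/372, b=Δ2−h2·(2M2+M3)/6=-831/124
seg 3: a=-5, c=M3/2=1535/372, d=(M4−M3)/(6·3)=-1535/3348, b=Δ3−h3·(2M3+M4)/6=-1225/186
t_q=15/2 → seg 3, τ=3/2; S=-5+-1225/186·τ+1535/372·τ²+-1535/3348·τ³=-7085/992

  seg 0: a=-4 b=64/31 c=0 d=27/248
  seg 1: a=1 b=209/62 c=81/124 d=-1735/3348
  seg 2: a=3 b=-831/124 c=-373/93 d=1009/372
  seg 3: a=-5 b=-1225/186 c=1535/372 d=-1535/3348
S(15/2) = -7085/992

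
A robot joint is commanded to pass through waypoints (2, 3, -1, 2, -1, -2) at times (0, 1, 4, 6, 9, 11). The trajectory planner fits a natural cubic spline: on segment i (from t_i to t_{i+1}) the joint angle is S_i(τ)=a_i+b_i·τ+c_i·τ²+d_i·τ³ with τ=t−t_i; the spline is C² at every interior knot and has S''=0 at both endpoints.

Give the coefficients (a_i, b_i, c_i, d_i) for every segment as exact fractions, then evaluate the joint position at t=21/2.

  seg 0: a=2 b=6069/4094 c=0 d=-1975/4094
  seg 1: a=3 b=72/2047 c=-5925/4094 d=36517/110538
  seg 2: a=-1 b=1111/4094 c=9371/6141 d=-11197/24564
  seg 3: a=2 b=11119/12282 c=-14849/12282 d=10573/55269
  seg 4: a=-1 b=-14537/12282 c=2099/4094 d=-2099/24564
S(21/2) = -125127/65504

Δ: Δ0=1, Δ1=-4/3, Δ2=3/2, Δ3=-1, Δ4=-1/2
row 1: diag=8, rhs=-14; c'=3/8, d'=-7/4
row 2: denom=10−3·3/8=71/8; d'=(17−3·-7/4)/(71/8)=178/71
row 3: denom=10−2·16/71=678/71; d'=(-15−2·178/71)/(678/71)=-1421/678
row 4: denom=10−3·71/226=2047/226; d'=(3−3·-1421/678)/(2047/226)=2099/2047
back: M4=2099/2047
back: M3=-1421/678−71/226·2099/2047=-14849/6141
back: M2=178/71−16/71·-14849/6141=18742/6141
back: M1=-7/4−3/8·18742/6141=-5925/2047
M: M0=0, M1=-5925/2047, M2=18742/6141, M3=-14849/6141, M4=2099/2047, M5=0
seg 0: a=2, c=M0/2=0, d=(M1−M0)/(6·1)=-1975/4094, b=Δ0−h0·(2M0+M1)/6=6069/4094
seg 1: a=3, c=M1/2=-5925/4094, d=(M2−M1)/(6·3)=36517/110538, b=Δ1−h1·(2M1+M2)/6=72/2047
seg 2: a=-1, c=M2/2=9371/6141, d=(M3−M2)/(6·2)=-11197/24564, b=Δ2−h2·(2M2+M3)/6=1111/4094
seg 3: a=2, c=M3/2=-14849/12282, d=(M4−M3)/(6·3)=10573/55269, b=Δ3−h3·(2M3+M4)/6=11119/12282
seg 4: a=-1, c=M4/2=2099/4094, d=(M5−M4)/(6·2)=-2099/24564, b=Δ4−h4·(2M4+M5)/6=-14537/12282
t_q=21/2 → seg 4, τ=3/2; S=-1+-14537/12282·τ+2099/4094·τ²+-2099/24564·τ³=-125127/65504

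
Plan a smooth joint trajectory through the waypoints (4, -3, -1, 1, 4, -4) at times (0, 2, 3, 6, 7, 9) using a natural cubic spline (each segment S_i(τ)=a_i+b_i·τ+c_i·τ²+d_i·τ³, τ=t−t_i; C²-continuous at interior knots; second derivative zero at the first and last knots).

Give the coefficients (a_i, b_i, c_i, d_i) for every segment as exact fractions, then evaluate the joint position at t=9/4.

  seg 0: a=4 b=-12469/2262 c=0 d=569/1131
  seg 1: a=-3 b=1187/2262 c=1138/377 d=-3491/2262
  seg 2: a=-1 b=2185/1131 c=-1215/754 d=23/58
  seg 3: a=1 b=6719/2262 c=738/377 d=-4361/2262
  seg 4: a=4 b=1246/1131 c=-2885/754 d=2885/4524
S(9/4) = -130497/48256

Δ: Δ0=-7/2, Δ1=2, Δ2=2/3, Δ3=3, Δ4=-4
row 1: diag=6, rhs=33; c'=1/6, d'=11/2
row 2: denom=8−1·1/6=47/6; d'=(-8−1·11/2)/(47/6)=-81/47
row 3: denom=8−3·18/47=322/47; d'=(14−3·-81/47)/(322/47)=901/322
row 4: denom=6−1·47/322=1885/322; d'=(-42−1·901/322)/(1885/322)=-2885/377
back: M4=-2885/377
back: M3=901/322−47/322·-2885/377=1476/377
back: M2=-81/47−18/47·1476/377=-1215/377
back: M1=11/2−1/6·-1215/377=2276/377
M: M0=0, M1=2276/377, M2=-1215/377, M3=1476/377, M4=-2885/377, M5=0
seg 0: a=4, c=M0/2=0, d=(M1−M0)/(6·2)=569/1131, b=Δ0−h0·(2M0+M1)/6=-12469/2262
seg 1: a=-3, c=M1/2=1138/377, d=(M2−M1)/(6·1)=-3491/2262, b=Δ1−h1·(2M1+M2)/6=1187/2262
seg 2: a=-1, c=M2/2=-1215/754, d=(M3−M2)/(6·3)=23/58, b=Δ2−h2·(2M2+M3)/6=2185/1131
seg 3: a=1, c=M3/2=738/377, d=(M4−M3)/(6·1)=-4361/2262, b=Δ3−h3·(2M3+M4)/6=6719/2262
seg 4: a=4, c=M4/2=-2885/754, d=(M5−M4)/(6·2)=2885/4524, b=Δ4−h4·(2M4+M5)/6=1246/1131
t_q=9/4 → seg 1, τ=1/4; S=-3+1187/2262·τ+1138/377·τ²+-3491/2262·τ³=-130497/48256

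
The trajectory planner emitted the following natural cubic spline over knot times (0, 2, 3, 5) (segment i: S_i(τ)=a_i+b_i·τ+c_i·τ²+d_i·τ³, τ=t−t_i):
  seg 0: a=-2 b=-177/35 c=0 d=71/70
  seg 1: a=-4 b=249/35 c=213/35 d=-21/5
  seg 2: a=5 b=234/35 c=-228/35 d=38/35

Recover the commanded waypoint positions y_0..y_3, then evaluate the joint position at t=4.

y_0=-2 y_1=-4 y_2=5 y_3=1
S(4) = 219/35

y_0 = S_0(0) = a_0 = -2
y_1 = S_1(0) = a_1 = -4
y_2 = S_2(0) = a_2 = 5
y_3 = S_2(2) = 1
t_q=4 is in segment 2 (τ=1); S_2(τ)=219/35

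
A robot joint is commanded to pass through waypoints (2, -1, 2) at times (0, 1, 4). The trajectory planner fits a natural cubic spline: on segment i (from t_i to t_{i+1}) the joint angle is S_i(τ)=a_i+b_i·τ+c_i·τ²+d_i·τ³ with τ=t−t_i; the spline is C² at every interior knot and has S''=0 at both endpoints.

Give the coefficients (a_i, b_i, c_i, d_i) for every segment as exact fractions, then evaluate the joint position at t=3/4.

  seg 0: a=2 b=-7/2 c=0 d=1/2
  seg 1: a=-1 b=-2 c=3/2 d=-1/6
S(3/4) = -53/128

Δ: Δ0=-3, Δ1=1
row 1: diag=8, rhs=24; c'=3/8, d'=3
back: M1=3
M: M0=0, M1=3, M2=0
seg 0: a=2, c=M0/2=0, d=(M1−M0)/(6·1)=1/2, b=Δ0−h0·(2M0+M1)/6=-7/2
seg 1: a=-1, c=M1/2=3/2, d=(M2−M1)/(6·3)=-1/6, b=Δ1−h1·(2M1+M2)/6=-2
t_q=3/4 → seg 0, τ=3/4; S=2+-7/2·τ+0·τ²+1/2·τ³=-53/128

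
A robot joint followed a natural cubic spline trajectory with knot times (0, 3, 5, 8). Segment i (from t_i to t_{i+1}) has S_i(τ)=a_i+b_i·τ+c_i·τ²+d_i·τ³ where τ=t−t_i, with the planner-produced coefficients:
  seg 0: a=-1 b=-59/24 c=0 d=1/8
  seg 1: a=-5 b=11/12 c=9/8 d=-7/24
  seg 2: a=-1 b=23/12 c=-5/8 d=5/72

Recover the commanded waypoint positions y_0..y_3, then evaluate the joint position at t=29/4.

y_0=-1 y_1=-5 y_2=-1 y_3=1
S(29/4) = 481/512

y_0 = S_0(0) = a_0 = -1
y_1 = S_1(0) = a_1 = -5
y_2 = S_2(0) = a_2 = -1
y_3 = S_2(3) = 1
t_q=29/4 is in segment 2 (τ=9/4); S_2(τ)=481/512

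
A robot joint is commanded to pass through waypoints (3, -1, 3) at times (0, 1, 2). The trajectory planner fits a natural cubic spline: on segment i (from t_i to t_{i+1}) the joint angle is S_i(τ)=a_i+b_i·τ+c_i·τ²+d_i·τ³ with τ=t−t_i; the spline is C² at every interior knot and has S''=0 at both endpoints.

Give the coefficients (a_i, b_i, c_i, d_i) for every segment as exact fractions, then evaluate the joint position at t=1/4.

  seg 0: a=3 b=-6 c=0 d=2
  seg 1: a=-1 b=0 c=6 d=-2
S(1/4) = 49/32

Δ: Δ0=-4, Δ1=4
row 1: diag=4, rhs=48; c'=1/4, d'=12
back: M1=12
M: M0=0, M1=12, M2=0
seg 0: a=3, c=M0/2=0, d=(M1−M0)/(6·1)=2, b=Δ0−h0·(2M0+M1)/6=-6
seg 1: a=-1, c=M1/2=6, d=(M2−M1)/(6·1)=-2, b=Δ1−h1·(2M1+M2)/6=0
t_q=1/4 → seg 0, τ=1/4; S=3+-6·τ+0·τ²+2·τ³=49/32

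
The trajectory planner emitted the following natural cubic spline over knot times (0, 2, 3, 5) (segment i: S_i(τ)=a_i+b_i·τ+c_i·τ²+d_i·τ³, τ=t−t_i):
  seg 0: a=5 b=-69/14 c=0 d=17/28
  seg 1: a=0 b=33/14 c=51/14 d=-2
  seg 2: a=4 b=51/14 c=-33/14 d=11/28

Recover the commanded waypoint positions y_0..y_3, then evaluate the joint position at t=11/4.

y_0 = S_0(0) = a_0 = 5
y_1 = S_1(0) = a_1 = 0
y_2 = S_2(0) = a_2 = 4
y_3 = S_2(2) = 5
t_q=11/4 is in segment 1 (τ=3/4); S_1(τ)=333/112

y_0=5 y_1=0 y_2=4 y_3=5
S(11/4) = 333/112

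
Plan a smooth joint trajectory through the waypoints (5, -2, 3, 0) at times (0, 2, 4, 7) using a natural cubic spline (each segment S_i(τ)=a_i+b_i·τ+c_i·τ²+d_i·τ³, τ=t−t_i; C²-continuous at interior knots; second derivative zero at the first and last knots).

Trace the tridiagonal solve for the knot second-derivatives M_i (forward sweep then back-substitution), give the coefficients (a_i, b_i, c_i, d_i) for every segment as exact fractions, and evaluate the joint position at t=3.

  seg 0: a=5 b=-100/19 c=0 d=67/152
  seg 1: a=-2 b=1/38 c=201/76 d=-107/152
  seg 2: a=3 b=41/19 c=-30/19 d=10/57
S(3) = -5/152

Δ: Δ0=-7/2, Δ1=5/2, Δ2=-1
row 1: diag=8, rhs=36; c'=1/4, d'=9/2
row 2: denom=10−2·1/4=19/2; d'=(-21−2·9/2)/(19/2)=-60/19
back: M2=-60/19
back: M1=9/2−1/4·-60/19=201/38
M: M0=0, M1=201/38, M2=-60/19, M3=0
seg 0: a=5, c=M0/2=0, d=(M1−M0)/(6·2)=67/152, b=Δ0−h0·(2M0+M1)/6=-100/19
seg 1: a=-2, c=M1/2=201/76, d=(M2−M1)/(6·2)=-107/152, b=Δ1−h1·(2M1+M2)/6=1/38
seg 2: a=3, c=M2/2=-30/19, d=(M3−M2)/(6·3)=10/57, b=Δ2−h2·(2M2+M3)/6=41/19
t_q=3 → seg 1, τ=1; S=-2+1/38·τ+201/76·τ²+-107/152·τ³=-5/152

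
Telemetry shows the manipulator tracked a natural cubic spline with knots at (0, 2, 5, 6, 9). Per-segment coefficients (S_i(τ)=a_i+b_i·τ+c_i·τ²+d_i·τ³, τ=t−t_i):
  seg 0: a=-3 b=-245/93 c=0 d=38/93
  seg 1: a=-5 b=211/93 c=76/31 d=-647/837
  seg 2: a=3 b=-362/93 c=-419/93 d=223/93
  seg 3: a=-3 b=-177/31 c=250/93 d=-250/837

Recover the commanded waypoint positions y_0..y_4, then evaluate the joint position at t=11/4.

y_0 = S_0(0) = a_0 = -3
y_1 = S_1(0) = a_1 = -5
y_2 = S_2(0) = a_2 = 3
y_3 = S_3(0) = a_3 = -3
y_4 = S_3(3) = -4
t_q=11/4 is in segment 1 (τ=3/4); S_1(τ)=-4455/1984

y_0=-3 y_1=-5 y_2=3 y_3=-3 y_4=-4
S(11/4) = -4455/1984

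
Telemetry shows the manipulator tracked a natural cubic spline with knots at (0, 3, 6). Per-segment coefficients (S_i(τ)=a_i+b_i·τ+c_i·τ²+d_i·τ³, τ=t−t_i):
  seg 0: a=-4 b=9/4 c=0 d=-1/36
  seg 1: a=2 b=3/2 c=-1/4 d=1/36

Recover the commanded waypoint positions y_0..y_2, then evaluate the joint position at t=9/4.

y_0=-4 y_1=2 y_2=5
S(9/4) = 191/256

y_0 = S_0(0) = a_0 = -4
y_1 = S_1(0) = a_1 = 2
y_2 = S_1(3) = 5
t_q=9/4 is in segment 0 (τ=9/4); S_0(τ)=191/256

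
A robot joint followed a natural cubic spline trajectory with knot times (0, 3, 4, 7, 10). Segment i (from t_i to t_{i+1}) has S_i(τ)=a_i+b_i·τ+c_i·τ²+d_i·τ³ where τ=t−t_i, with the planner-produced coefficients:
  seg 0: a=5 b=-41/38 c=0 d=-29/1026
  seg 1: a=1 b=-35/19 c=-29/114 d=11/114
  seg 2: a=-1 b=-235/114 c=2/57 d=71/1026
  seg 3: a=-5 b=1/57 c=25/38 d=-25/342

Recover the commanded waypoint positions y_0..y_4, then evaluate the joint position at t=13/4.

y_0=5 y_1=1 y_2=-1 y_3=-5 y_4=-1
S(13/4) = 1277/2432

y_0 = S_0(0) = a_0 = 5
y_1 = S_1(0) = a_1 = 1
y_2 = S_2(0) = a_2 = -1
y_3 = S_3(0) = a_3 = -5
y_4 = S_3(3) = -1
t_q=13/4 is in segment 1 (τ=1/4); S_1(τ)=1277/2432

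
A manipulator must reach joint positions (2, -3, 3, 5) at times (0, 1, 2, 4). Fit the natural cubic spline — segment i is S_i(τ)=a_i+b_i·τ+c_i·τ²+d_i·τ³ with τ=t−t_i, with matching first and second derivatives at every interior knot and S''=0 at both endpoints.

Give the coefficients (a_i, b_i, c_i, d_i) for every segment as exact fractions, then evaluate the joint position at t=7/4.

Δ: Δ0=-5, Δ1=6, Δ2=1
row 1: diag=4, rhs=66; c'=1/4, d'=33/2
row 2: denom=6−1·1/4=23/4; d'=(-30−1·33/2)/(23/4)=-186/23
back: M2=-186/23
back: M1=33/2−1/4·-186/23=426/23
M: M0=0, M1=426/23, M2=-186/23, M3=0
seg 0: a=2, c=M0/2=0, d=(M1−M0)/(6·1)=71/23, b=Δ0−h0·(2M0+M1)/6=-186/23
seg 1: a=-3, c=M1/2=213/23, d=(M2−M1)/(6·1)=-102/23, b=Δ1−h1·(2M1+M2)/6=27/23
seg 2: a=3, c=M2/2=-93/23, d=(M3−M2)/(6·2)=31/46, b=Δ2−h2·(2M2+M3)/6=147/23
t_q=7/4 → seg 1, τ=3/4; S=-3+27/23·τ+213/23·τ²+-102/23·τ³=39/32

  seg 0: a=2 b=-186/23 c=0 d=71/23
  seg 1: a=-3 b=27/23 c=213/23 d=-102/23
  seg 2: a=3 b=147/23 c=-93/23 d=31/46
S(7/4) = 39/32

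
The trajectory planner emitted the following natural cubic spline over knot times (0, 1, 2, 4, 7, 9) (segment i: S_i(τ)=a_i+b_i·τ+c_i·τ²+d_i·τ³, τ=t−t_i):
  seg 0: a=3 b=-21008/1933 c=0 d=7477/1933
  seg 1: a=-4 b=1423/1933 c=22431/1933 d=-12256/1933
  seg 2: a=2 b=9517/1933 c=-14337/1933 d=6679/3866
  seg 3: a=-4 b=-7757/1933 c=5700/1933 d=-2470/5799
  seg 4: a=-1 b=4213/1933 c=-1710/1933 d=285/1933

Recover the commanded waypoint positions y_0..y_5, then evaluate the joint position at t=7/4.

y_0=3 y_1=-4 y_2=2 y_3=-4 y_4=-1 y_5=1
S(7/4) = 12515/30928

y_0 = S_0(0) = a_0 = 3
y_1 = S_1(0) = a_1 = -4
y_2 = S_2(0) = a_2 = 2
y_3 = S_3(0) = a_3 = -4
y_4 = S_4(0) = a_4 = -1
y_5 = S_4(2) = 1
t_q=7/4 is in segment 1 (τ=3/4); S_1(τ)=12515/30928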